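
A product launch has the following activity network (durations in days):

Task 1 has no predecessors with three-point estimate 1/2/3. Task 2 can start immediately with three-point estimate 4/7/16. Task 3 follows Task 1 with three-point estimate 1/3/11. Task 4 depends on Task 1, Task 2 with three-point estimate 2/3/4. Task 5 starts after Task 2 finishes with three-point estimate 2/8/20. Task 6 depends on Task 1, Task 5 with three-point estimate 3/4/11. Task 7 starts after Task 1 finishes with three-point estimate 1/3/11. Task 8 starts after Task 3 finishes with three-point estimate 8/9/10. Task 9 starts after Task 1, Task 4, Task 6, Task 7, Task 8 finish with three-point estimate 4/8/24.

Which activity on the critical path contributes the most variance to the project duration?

te_Task 1 = (1 + 4·2 + 3)/6 = 12/6 = 2; σ²_Task 1 = ((3−1)/6)² = 0.111
te_Task 2 = (4 + 4·7 + 16)/6 = 48/6 = 8; σ²_Task 2 = ((16−4)/6)² = 4.000
te_Task 3 = (1 + 4·3 + 11)/6 = 24/6 = 4; σ²_Task 3 = ((11−1)/6)² = 2.778
te_Task 4 = (2 + 4·3 + 4)/6 = 18/6 = 3; σ²_Task 4 = ((4−2)/6)² = 0.111
te_Task 5 = (2 + 4·8 + 20)/6 = 54/6 = 9; σ²_Task 5 = ((20−2)/6)² = 9.000
te_Task 6 = (3 + 4·4 + 11)/6 = 30/6 = 5; σ²_Task 6 = ((11−3)/6)² = 1.778
te_Task 7 = (1 + 4·3 + 11)/6 = 24/6 = 4; σ²_Task 7 = ((11−1)/6)² = 2.778
te_Task 8 = (8 + 4·9 + 10)/6 = 54/6 = 9; σ²_Task 8 = ((10−8)/6)² = 0.111
te_Task 9 = (4 + 4·8 + 24)/6 = 60/6 = 10; σ²_Task 9 = ((24−4)/6)² = 11.111

Forward pass:
ES_Task 1 = 0; EF_Task 1 = 2
ES_Task 2 = 0; EF_Task 2 = 8
ES_Task 3 = 2; EF_Task 3 = 2+4 = 6
ES_Task 4 = max(EF_Task 1=2, EF_Task 2=8) = 8; EF_Task 4 = 8+3 = 11
ES_Task 5 = 8; EF_Task 5 = 8+9 = 17
ES_Task 6 = max(EF_Task 1=2, EF_Task 5=17) = 17; EF_Task 6 = 17+5 = 22
ES_Task 7 = 2; EF_Task 7 = 2+4 = 6
ES_Task 8 = 6; EF_Task 8 = 6+9 = 15
ES_Task 9 = max(EF_Task 1=2, EF_Task 4=11, EF_Task 6=22, EF_Task 7=6, EF_Task 8=15) = 22; EF_Task 9 = 22+10 = 32
Expected project duration μ = 32 days. Critical path: Task 2 → Task 5 → Task 6 → Task 9.

Variances on critical path: σ²_Task 2=4.000, σ²_Task 5=9.000, σ²_Task 6=1.778, σ²_Task 9=11.111.
Largest is σ²_Task 9 = 11.111.

Task 9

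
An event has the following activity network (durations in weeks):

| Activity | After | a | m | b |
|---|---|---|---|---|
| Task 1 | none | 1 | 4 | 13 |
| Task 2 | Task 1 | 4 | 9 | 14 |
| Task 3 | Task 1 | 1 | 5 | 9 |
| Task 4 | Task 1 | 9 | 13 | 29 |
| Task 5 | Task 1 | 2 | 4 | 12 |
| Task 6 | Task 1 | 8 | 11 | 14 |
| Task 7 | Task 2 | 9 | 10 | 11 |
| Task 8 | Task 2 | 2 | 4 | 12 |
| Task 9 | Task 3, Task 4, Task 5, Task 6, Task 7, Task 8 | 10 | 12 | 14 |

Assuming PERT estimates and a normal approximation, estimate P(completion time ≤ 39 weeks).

0.866

te_Task 1 = (1 + 4·4 + 13)/6 = 30/6 = 5; σ²_Task 1 = ((13−1)/6)² = 4.000
te_Task 2 = (4 + 4·9 + 14)/6 = 54/6 = 9; σ²_Task 2 = ((14−4)/6)² = 2.778
te_Task 3 = (1 + 4·5 + 9)/6 = 30/6 = 5; σ²_Task 3 = ((9−1)/6)² = 1.778
te_Task 4 = (9 + 4·13 + 29)/6 = 90/6 = 15; σ²_Task 4 = ((29−9)/6)² = 11.111
te_Task 5 = (2 + 4·4 + 12)/6 = 30/6 = 5; σ²_Task 5 = ((12−2)/6)² = 2.778
te_Task 6 = (8 + 4·11 + 14)/6 = 66/6 = 11; σ²_Task 6 = ((14−8)/6)² = 1.000
te_Task 7 = (9 + 4·10 + 11)/6 = 60/6 = 10; σ²_Task 7 = ((11−9)/6)² = 0.111
te_Task 8 = (2 + 4·4 + 12)/6 = 30/6 = 5; σ²_Task 8 = ((12−2)/6)² = 2.778
te_Task 9 = (10 + 4·12 + 14)/6 = 72/6 = 12; σ²_Task 9 = ((14−10)/6)² = 0.444

Forward pass:
ES_Task 1 = 0; EF_Task 1 = 5
ES_Task 2 = 5; EF_Task 2 = 5+9 = 14
ES_Task 3 = 5; EF_Task 3 = 5+5 = 10
ES_Task 4 = 5; EF_Task 4 = 5+15 = 20
ES_Task 5 = 5; EF_Task 5 = 5+5 = 10
ES_Task 6 = 5; EF_Task 6 = 5+11 = 16
ES_Task 7 = 14; EF_Task 7 = 14+10 = 24
ES_Task 8 = 14; EF_Task 8 = 14+5 = 19
ES_Task 9 = max(EF_Task 3=10, EF_Task 4=20, EF_Task 5=10, EF_Task 6=16, EF_Task 7=24, EF_Task 8=19) = 24; EF_Task 9 = 24+12 = 36
Expected project duration μ = 36 weeks. Critical path: Task 1 → Task 2 → Task 7 → Task 9.

Variance along critical path = 4.000 + 2.778 + 0.111 + 0.444 = 7.333; σ = √7.333 = 2.708 weeks.
Z = (39 − 36) / 2.708 = 1.108
P(T ≤ 39) = Φ(1.108) ≈ 0.866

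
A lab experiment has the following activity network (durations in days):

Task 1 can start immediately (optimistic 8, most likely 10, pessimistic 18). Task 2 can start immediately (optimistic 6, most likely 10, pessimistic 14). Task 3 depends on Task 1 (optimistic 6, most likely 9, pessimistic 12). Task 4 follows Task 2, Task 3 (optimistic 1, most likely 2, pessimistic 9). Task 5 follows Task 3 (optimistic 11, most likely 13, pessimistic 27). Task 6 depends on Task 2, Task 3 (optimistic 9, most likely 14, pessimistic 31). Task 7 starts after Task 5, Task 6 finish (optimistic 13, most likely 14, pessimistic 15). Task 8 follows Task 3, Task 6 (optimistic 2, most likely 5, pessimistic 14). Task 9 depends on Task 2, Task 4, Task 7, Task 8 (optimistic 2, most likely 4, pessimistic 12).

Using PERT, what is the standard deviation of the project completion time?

te_Task 1 = (8 + 4·10 + 18)/6 = 66/6 = 11; σ²_Task 1 = ((18−8)/6)² = 2.778
te_Task 2 = (6 + 4·10 + 14)/6 = 60/6 = 10; σ²_Task 2 = ((14−6)/6)² = 1.778
te_Task 3 = (6 + 4·9 + 12)/6 = 54/6 = 9; σ²_Task 3 = ((12−6)/6)² = 1.000
te_Task 4 = (1 + 4·2 + 9)/6 = 18/6 = 3; σ²_Task 4 = ((9−1)/6)² = 1.778
te_Task 5 = (11 + 4·13 + 27)/6 = 90/6 = 15; σ²_Task 5 = ((27−11)/6)² = 7.111
te_Task 6 = (9 + 4·14 + 31)/6 = 96/6 = 16; σ²_Task 6 = ((31−9)/6)² = 13.444
te_Task 7 = (13 + 4·14 + 15)/6 = 84/6 = 14; σ²_Task 7 = ((15−13)/6)² = 0.111
te_Task 8 = (2 + 4·5 + 14)/6 = 36/6 = 6; σ²_Task 8 = ((14−2)/6)² = 4.000
te_Task 9 = (2 + 4·4 + 12)/6 = 30/6 = 5; σ²_Task 9 = ((12−2)/6)² = 2.778

Forward pass:
ES_Task 1 = 0; EF_Task 1 = 11
ES_Task 2 = 0; EF_Task 2 = 10
ES_Task 3 = 11; EF_Task 3 = 11+9 = 20
ES_Task 4 = max(EF_Task 2=10, EF_Task 3=20) = 20; EF_Task 4 = 20+3 = 23
ES_Task 5 = 20; EF_Task 5 = 20+15 = 35
ES_Task 6 = max(EF_Task 2=10, EF_Task 3=20) = 20; EF_Task 6 = 20+16 = 36
ES_Task 7 = max(EF_Task 5=35, EF_Task 6=36) = 36; EF_Task 7 = 36+14 = 50
ES_Task 8 = max(EF_Task 3=20, EF_Task 6=36) = 36; EF_Task 8 = 36+6 = 42
ES_Task 9 = max(EF_Task 2=10, EF_Task 4=23, EF_Task 7=50, EF_Task 8=42) = 50; EF_Task 9 = 50+5 = 55
Expected project duration μ = 55 days. Critical path: Task 1 → Task 3 → Task 6 → Task 7 → Task 9.

Variance along critical path = 2.778 + 1.000 + 13.444 + 0.111 + 2.778 = 20.111
σ = √20.111 = 4.485 days

4.48 days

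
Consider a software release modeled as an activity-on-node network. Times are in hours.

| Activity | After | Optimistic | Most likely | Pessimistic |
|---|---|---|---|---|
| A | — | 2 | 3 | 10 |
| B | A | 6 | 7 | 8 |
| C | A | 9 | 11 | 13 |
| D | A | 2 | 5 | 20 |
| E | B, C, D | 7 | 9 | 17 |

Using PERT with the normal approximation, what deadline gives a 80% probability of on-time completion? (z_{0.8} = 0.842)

26.9 hours

te_A = (2 + 4·3 + 10)/6 = 24/6 = 4; σ²_A = ((10−2)/6)² = 1.778
te_B = (6 + 4·7 + 8)/6 = 42/6 = 7; σ²_B = ((8−6)/6)² = 0.111
te_C = (9 + 4·11 + 13)/6 = 66/6 = 11; σ²_C = ((13−9)/6)² = 0.444
te_D = (2 + 4·5 + 20)/6 = 42/6 = 7; σ²_D = ((20−2)/6)² = 9.000
te_E = (7 + 4·9 + 17)/6 = 60/6 = 10; σ²_E = ((17−7)/6)² = 2.778

Forward pass:
ES_A = 0; EF_A = 4
ES_B = 4; EF_B = 4+7 = 11
ES_C = 4; EF_C = 4+11 = 15
ES_D = 4; EF_D = 4+7 = 11
ES_E = max(EF_B=11, EF_C=15, EF_D=11) = 15; EF_E = 15+10 = 25
Expected project duration μ = 25 hours. Critical path: A → C → E.

Variance along critical path = 1.778 + 0.444 + 2.778 = 5.000; σ = 2.236 hours.
D = μ + z·σ = 25 + 0.842·2.236 = 26.9 hours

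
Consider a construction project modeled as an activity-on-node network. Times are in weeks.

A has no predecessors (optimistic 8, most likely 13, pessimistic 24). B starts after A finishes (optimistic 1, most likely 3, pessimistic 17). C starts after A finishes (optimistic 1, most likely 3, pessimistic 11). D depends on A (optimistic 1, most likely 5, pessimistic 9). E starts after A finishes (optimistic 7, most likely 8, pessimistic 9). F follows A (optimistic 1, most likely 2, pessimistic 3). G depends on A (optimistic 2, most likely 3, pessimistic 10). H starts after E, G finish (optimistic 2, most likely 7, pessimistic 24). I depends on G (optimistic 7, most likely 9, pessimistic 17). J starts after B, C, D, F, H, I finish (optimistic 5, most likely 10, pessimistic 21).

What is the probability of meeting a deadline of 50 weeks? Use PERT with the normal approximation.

te_A = (8 + 4·13 + 24)/6 = 84/6 = 14; σ²_A = ((24−8)/6)² = 7.111
te_B = (1 + 4·3 + 17)/6 = 30/6 = 5; σ²_B = ((17−1)/6)² = 7.111
te_C = (1 + 4·3 + 11)/6 = 24/6 = 4; σ²_C = ((11−1)/6)² = 2.778
te_D = (1 + 4·5 + 9)/6 = 30/6 = 5; σ²_D = ((9−1)/6)² = 1.778
te_E = (7 + 4·8 + 9)/6 = 48/6 = 8; σ²_E = ((9−7)/6)² = 0.111
te_F = (1 + 4·2 + 3)/6 = 12/6 = 2; σ²_F = ((3−1)/6)² = 0.111
te_G = (2 + 4·3 + 10)/6 = 24/6 = 4; σ²_G = ((10−2)/6)² = 1.778
te_H = (2 + 4·7 + 24)/6 = 54/6 = 9; σ²_H = ((24−2)/6)² = 13.444
te_I = (7 + 4·9 + 17)/6 = 60/6 = 10; σ²_I = ((17−7)/6)² = 2.778
te_J = (5 + 4·10 + 21)/6 = 66/6 = 11; σ²_J = ((21−5)/6)² = 7.111

Forward pass:
ES_A = 0; EF_A = 14
ES_B = 14; EF_B = 14+5 = 19
ES_C = 14; EF_C = 14+4 = 18
ES_D = 14; EF_D = 14+5 = 19
ES_E = 14; EF_E = 14+8 = 22
ES_F = 14; EF_F = 14+2 = 16
ES_G = 14; EF_G = 14+4 = 18
ES_H = max(EF_E=22, EF_G=18) = 22; EF_H = 22+9 = 31
ES_I = 18; EF_I = 18+10 = 28
ES_J = max(EF_B=19, EF_C=18, EF_D=19, EF_F=16, EF_H=31, EF_I=28) = 31; EF_J = 31+11 = 42
Expected project duration μ = 42 weeks. Critical path: A → E → H → J.

Variance along critical path = 7.111 + 0.111 + 13.444 + 7.111 = 27.778; σ = √27.778 = 5.270 weeks.
Z = (50 − 42) / 5.270 = 1.518
P(T ≤ 50) = Φ(1.518) ≈ 0.935

0.935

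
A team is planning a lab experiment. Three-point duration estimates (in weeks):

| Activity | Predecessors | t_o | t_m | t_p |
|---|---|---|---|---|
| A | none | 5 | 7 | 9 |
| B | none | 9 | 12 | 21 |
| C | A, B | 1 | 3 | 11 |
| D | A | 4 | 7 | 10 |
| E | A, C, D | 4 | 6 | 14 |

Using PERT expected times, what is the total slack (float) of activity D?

3 weeks

te_A = (5 + 4·7 + 9)/6 = 42/6 = 7
te_B = (9 + 4·12 + 21)/6 = 78/6 = 13
te_C = (1 + 4·3 + 11)/6 = 24/6 = 4
te_D = (4 + 4·7 + 10)/6 = 42/6 = 7
te_E = (4 + 4·6 + 14)/6 = 42/6 = 7

Forward pass:
ES_A = 0; EF_A = 7
ES_B = 0; EF_B = 13
ES_C = max(EF_A=7, EF_B=13) = 13; EF_C = 13+4 = 17
ES_D = 7; EF_D = 7+7 = 14
ES_E = max(EF_A=7, EF_C=17, EF_D=14) = 17; EF_E = 17+7 = 24
Expected project duration μ = 24 weeks. Critical path: B → C → E.

Backward pass:
LF_E = 24; LS_E = 24−7 = 17
LF_D = LS_E = 17; LS_D = 17−7 = 10
LF_C = LS_E = 17; LS_C = 17−4 = 13
LF_B = LS_C = 13; LS_B = 13−13 = 0
LF_A = min(LS_C=13, LS_D=10, LS_E=17) = 10; LS_A = 10−7 = 3
Slack_D = LS_D − ES_D = 10 − 7 = 3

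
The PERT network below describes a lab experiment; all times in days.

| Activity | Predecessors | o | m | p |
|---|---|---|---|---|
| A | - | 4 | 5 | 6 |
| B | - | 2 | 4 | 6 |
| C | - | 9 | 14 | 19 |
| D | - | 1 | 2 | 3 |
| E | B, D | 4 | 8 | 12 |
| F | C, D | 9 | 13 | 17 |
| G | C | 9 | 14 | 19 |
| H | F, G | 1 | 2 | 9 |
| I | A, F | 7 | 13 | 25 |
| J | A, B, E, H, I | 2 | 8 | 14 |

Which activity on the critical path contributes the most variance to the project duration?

te_A = (4 + 4·5 + 6)/6 = 30/6 = 5; σ²_A = ((6−4)/6)² = 0.111
te_B = (2 + 4·4 + 6)/6 = 24/6 = 4; σ²_B = ((6−2)/6)² = 0.444
te_C = (9 + 4·14 + 19)/6 = 84/6 = 14; σ²_C = ((19−9)/6)² = 2.778
te_D = (1 + 4·2 + 3)/6 = 12/6 = 2; σ²_D = ((3−1)/6)² = 0.111
te_E = (4 + 4·8 + 12)/6 = 48/6 = 8; σ²_E = ((12−4)/6)² = 1.778
te_F = (9 + 4·13 + 17)/6 = 78/6 = 13; σ²_F = ((17−9)/6)² = 1.778
te_G = (9 + 4·14 + 19)/6 = 84/6 = 14; σ²_G = ((19−9)/6)² = 2.778
te_H = (1 + 4·2 + 9)/6 = 18/6 = 3; σ²_H = ((9−1)/6)² = 1.778
te_I = (7 + 4·13 + 25)/6 = 84/6 = 14; σ²_I = ((25−7)/6)² = 9.000
te_J = (2 + 4·8 + 14)/6 = 48/6 = 8; σ²_J = ((14−2)/6)² = 4.000

Forward pass:
ES_A = 0; EF_A = 5
ES_B = 0; EF_B = 4
ES_C = 0; EF_C = 14
ES_D = 0; EF_D = 2
ES_E = max(EF_B=4, EF_D=2) = 4; EF_E = 4+8 = 12
ES_F = max(EF_C=14, EF_D=2) = 14; EF_F = 14+13 = 27
ES_G = 14; EF_G = 14+14 = 28
ES_H = max(EF_F=27, EF_G=28) = 28; EF_H = 28+3 = 31
ES_I = max(EF_A=5, EF_F=27) = 27; EF_I = 27+14 = 41
ES_J = max(EF_A=5, EF_B=4, EF_E=12, EF_H=31, EF_I=41) = 41; EF_J = 41+8 = 49
Expected project duration μ = 49 days. Critical path: C → F → I → J.

Variances on critical path: σ²_C=2.778, σ²_F=1.778, σ²_I=9.000, σ²_J=4.000.
Largest is σ²_I = 9.000.

I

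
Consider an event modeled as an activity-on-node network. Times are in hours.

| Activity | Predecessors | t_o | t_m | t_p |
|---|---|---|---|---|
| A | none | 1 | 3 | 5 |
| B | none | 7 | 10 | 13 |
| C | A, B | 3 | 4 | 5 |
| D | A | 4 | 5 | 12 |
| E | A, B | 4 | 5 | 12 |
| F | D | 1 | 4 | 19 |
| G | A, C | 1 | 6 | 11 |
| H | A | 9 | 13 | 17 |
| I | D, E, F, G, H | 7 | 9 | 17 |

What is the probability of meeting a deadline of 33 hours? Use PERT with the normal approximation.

0.877

te_A = (1 + 4·3 + 5)/6 = 18/6 = 3; σ²_A = ((5−1)/6)² = 0.444
te_B = (7 + 4·10 + 13)/6 = 60/6 = 10; σ²_B = ((13−7)/6)² = 1.000
te_C = (3 + 4·4 + 5)/6 = 24/6 = 4; σ²_C = ((5−3)/6)² = 0.111
te_D = (4 + 4·5 + 12)/6 = 36/6 = 6; σ²_D = ((12−4)/6)² = 1.778
te_E = (4 + 4·5 + 12)/6 = 36/6 = 6; σ²_E = ((12−4)/6)² = 1.778
te_F = (1 + 4·4 + 19)/6 = 36/6 = 6; σ²_F = ((19−1)/6)² = 9.000
te_G = (1 + 4·6 + 11)/6 = 36/6 = 6; σ²_G = ((11−1)/6)² = 2.778
te_H = (9 + 4·13 + 17)/6 = 78/6 = 13; σ²_H = ((17−9)/6)² = 1.778
te_I = (7 + 4·9 + 17)/6 = 60/6 = 10; σ²_I = ((17−7)/6)² = 2.778

Forward pass:
ES_A = 0; EF_A = 3
ES_B = 0; EF_B = 10
ES_C = max(EF_A=3, EF_B=10) = 10; EF_C = 10+4 = 14
ES_D = 3; EF_D = 3+6 = 9
ES_E = max(EF_A=3, EF_B=10) = 10; EF_E = 10+6 = 16
ES_F = 9; EF_F = 9+6 = 15
ES_G = max(EF_A=3, EF_C=14) = 14; EF_G = 14+6 = 20
ES_H = 3; EF_H = 3+13 = 16
ES_I = max(EF_D=9, EF_E=16, EF_F=15, EF_G=20, EF_H=16) = 20; EF_I = 20+10 = 30
Expected project duration μ = 30 hours. Critical path: B → C → G → I.

Variance along critical path = 1.000 + 0.111 + 2.778 + 2.778 = 6.667; σ = √6.667 = 2.582 hours.
Z = (33 − 30) / 2.582 = 1.162
P(T ≤ 33) = Φ(1.162) ≈ 0.877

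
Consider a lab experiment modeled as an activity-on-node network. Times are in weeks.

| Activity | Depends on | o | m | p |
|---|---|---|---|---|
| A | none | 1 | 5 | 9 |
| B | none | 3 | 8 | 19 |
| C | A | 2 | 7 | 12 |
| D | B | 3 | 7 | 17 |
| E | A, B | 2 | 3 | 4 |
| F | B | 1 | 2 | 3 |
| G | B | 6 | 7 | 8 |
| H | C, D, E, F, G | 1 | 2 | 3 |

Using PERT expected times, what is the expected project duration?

te_A = (1 + 4·5 + 9)/6 = 30/6 = 5
te_B = (3 + 4·8 + 19)/6 = 54/6 = 9
te_C = (2 + 4·7 + 12)/6 = 42/6 = 7
te_D = (3 + 4·7 + 17)/6 = 48/6 = 8
te_E = (2 + 4·3 + 4)/6 = 18/6 = 3
te_F = (1 + 4·2 + 3)/6 = 12/6 = 2
te_G = (6 + 4·7 + 8)/6 = 42/6 = 7
te_H = (1 + 4·2 + 3)/6 = 12/6 = 2

Forward pass:
ES_A = 0; EF_A = 5
ES_B = 0; EF_B = 9
ES_C = 5; EF_C = 5+7 = 12
ES_D = 9; EF_D = 9+8 = 17
ES_E = max(EF_A=5, EF_B=9) = 9; EF_E = 9+3 = 12
ES_F = 9; EF_F = 9+2 = 11
ES_G = 9; EF_G = 9+7 = 16
ES_H = max(EF_C=12, EF_D=17, EF_E=12, EF_F=11, EF_G=16) = 17; EF_H = 17+2 = 19
Expected project duration μ = 19 weeks. Critical path: B → D → H.

19 weeks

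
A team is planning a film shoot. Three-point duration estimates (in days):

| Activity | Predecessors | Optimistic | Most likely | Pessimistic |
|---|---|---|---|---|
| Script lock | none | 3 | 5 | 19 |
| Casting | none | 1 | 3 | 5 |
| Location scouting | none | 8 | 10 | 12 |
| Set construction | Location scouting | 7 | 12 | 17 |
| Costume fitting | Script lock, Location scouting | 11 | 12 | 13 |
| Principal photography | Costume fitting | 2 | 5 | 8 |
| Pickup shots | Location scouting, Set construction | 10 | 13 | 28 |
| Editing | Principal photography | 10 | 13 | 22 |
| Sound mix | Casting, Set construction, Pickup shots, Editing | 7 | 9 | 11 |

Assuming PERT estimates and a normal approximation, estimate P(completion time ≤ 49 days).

te_Script lock = (3 + 4·5 + 19)/6 = 42/6 = 7; σ²_Script lock = ((19−3)/6)² = 7.111
te_Casting = (1 + 4·3 + 5)/6 = 18/6 = 3; σ²_Casting = ((5−1)/6)² = 0.444
te_Location scouting = (8 + 4·10 + 12)/6 = 60/6 = 10; σ²_Location scouting = ((12−8)/6)² = 0.444
te_Set construction = (7 + 4·12 + 17)/6 = 72/6 = 12; σ²_Set construction = ((17−7)/6)² = 2.778
te_Costume fitting = (11 + 4·12 + 13)/6 = 72/6 = 12; σ²_Costume fitting = ((13−11)/6)² = 0.111
te_Principal photography = (2 + 4·5 + 8)/6 = 30/6 = 5; σ²_Principal photography = ((8−2)/6)² = 1.000
te_Pickup shots = (10 + 4·13 + 28)/6 = 90/6 = 15; σ²_Pickup shots = ((28−10)/6)² = 9.000
te_Editing = (10 + 4·13 + 22)/6 = 84/6 = 14; σ²_Editing = ((22−10)/6)² = 4.000
te_Sound mix = (7 + 4·9 + 11)/6 = 54/6 = 9; σ²_Sound mix = ((11−7)/6)² = 0.444

Forward pass:
ES_Script lock = 0; EF_Script lock = 7
ES_Casting = 0; EF_Casting = 3
ES_Location scouting = 0; EF_Location scouting = 10
ES_Set construction = 10; EF_Set construction = 10+12 = 22
ES_Costume fitting = max(EF_Script lock=7, EF_Location scouting=10) = 10; EF_Costume fitting = 10+12 = 22
ES_Principal photography = 22; EF_Principal photography = 22+5 = 27
ES_Pickup shots = max(EF_Location scouting=10, EF_Set construction=22) = 22; EF_Pickup shots = 22+15 = 37
ES_Editing = 27; EF_Editing = 27+14 = 41
ES_Sound mix = max(EF_Casting=3, EF_Set construction=22, EF_Pickup shots=37, EF_Editing=41) = 41; EF_Sound mix = 41+9 = 50
Expected project duration μ = 50 days. Critical path: Location scouting → Costume fitting → Principal photography → Editing → Sound mix.

Variance along critical path = 0.444 + 0.111 + 1.000 + 4.000 + 0.444 = 6.000; σ = √6.000 = 2.449 days.
Z = (49 − 50) / 2.449 = -0.408
P(T ≤ 49) = Φ(-0.408) ≈ 0.342

0.342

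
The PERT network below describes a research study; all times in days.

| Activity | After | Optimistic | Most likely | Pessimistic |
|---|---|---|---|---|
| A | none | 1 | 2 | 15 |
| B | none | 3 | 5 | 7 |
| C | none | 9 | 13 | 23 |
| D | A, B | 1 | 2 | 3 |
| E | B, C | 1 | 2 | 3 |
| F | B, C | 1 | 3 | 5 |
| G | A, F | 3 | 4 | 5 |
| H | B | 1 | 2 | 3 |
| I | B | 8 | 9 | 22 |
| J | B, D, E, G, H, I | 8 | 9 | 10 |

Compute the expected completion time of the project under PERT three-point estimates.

te_A = (1 + 4·2 + 15)/6 = 24/6 = 4
te_B = (3 + 4·5 + 7)/6 = 30/6 = 5
te_C = (9 + 4·13 + 23)/6 = 84/6 = 14
te_D = (1 + 4·2 + 3)/6 = 12/6 = 2
te_E = (1 + 4·2 + 3)/6 = 12/6 = 2
te_F = (1 + 4·3 + 5)/6 = 18/6 = 3
te_G = (3 + 4·4 + 5)/6 = 24/6 = 4
te_H = (1 + 4·2 + 3)/6 = 12/6 = 2
te_I = (8 + 4·9 + 22)/6 = 66/6 = 11
te_J = (8 + 4·9 + 10)/6 = 54/6 = 9

Forward pass:
ES_A = 0; EF_A = 4
ES_B = 0; EF_B = 5
ES_C = 0; EF_C = 14
ES_D = max(EF_A=4, EF_B=5) = 5; EF_D = 5+2 = 7
ES_E = max(EF_B=5, EF_C=14) = 14; EF_E = 14+2 = 16
ES_F = max(EF_B=5, EF_C=14) = 14; EF_F = 14+3 = 17
ES_G = max(EF_A=4, EF_F=17) = 17; EF_G = 17+4 = 21
ES_H = 5; EF_H = 5+2 = 7
ES_I = 5; EF_I = 5+11 = 16
ES_J = max(EF_B=5, EF_D=7, EF_E=16, EF_G=21, EF_H=7, EF_I=16) = 21; EF_J = 21+9 = 30
Expected project duration μ = 30 days. Critical path: C → F → G → J.

30 days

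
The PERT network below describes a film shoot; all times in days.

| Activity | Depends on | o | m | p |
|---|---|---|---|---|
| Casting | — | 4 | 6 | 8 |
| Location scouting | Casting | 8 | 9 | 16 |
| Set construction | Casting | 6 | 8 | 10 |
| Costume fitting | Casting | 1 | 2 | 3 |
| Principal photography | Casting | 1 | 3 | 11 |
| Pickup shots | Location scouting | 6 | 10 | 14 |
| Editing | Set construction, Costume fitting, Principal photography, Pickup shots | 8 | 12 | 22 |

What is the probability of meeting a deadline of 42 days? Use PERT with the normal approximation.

0.836

te_Casting = (4 + 4·6 + 8)/6 = 36/6 = 6; σ²_Casting = ((8−4)/6)² = 0.444
te_Location scouting = (8 + 4·9 + 16)/6 = 60/6 = 10; σ²_Location scouting = ((16−8)/6)² = 1.778
te_Set construction = (6 + 4·8 + 10)/6 = 48/6 = 8; σ²_Set construction = ((10−6)/6)² = 0.444
te_Costume fitting = (1 + 4·2 + 3)/6 = 12/6 = 2; σ²_Costume fitting = ((3−1)/6)² = 0.111
te_Principal photography = (1 + 4·3 + 11)/6 = 24/6 = 4; σ²_Principal photography = ((11−1)/6)² = 2.778
te_Pickup shots = (6 + 4·10 + 14)/6 = 60/6 = 10; σ²_Pickup shots = ((14−6)/6)² = 1.778
te_Editing = (8 + 4·12 + 22)/6 = 78/6 = 13; σ²_Editing = ((22−8)/6)² = 5.444

Forward pass:
ES_Casting = 0; EF_Casting = 6
ES_Location scouting = 6; EF_Location scouting = 6+10 = 16
ES_Set construction = 6; EF_Set construction = 6+8 = 14
ES_Costume fitting = 6; EF_Costume fitting = 6+2 = 8
ES_Principal photography = 6; EF_Principal photography = 6+4 = 10
ES_Pickup shots = 16; EF_Pickup shots = 16+10 = 26
ES_Editing = max(EF_Set construction=14, EF_Costume fitting=8, EF_Principal photography=10, EF_Pickup shots=26) = 26; EF_Editing = 26+13 = 39
Expected project duration μ = 39 days. Critical path: Casting → Location scouting → Pickup shots → Editing.

Variance along critical path = 0.444 + 1.778 + 1.778 + 5.444 = 9.444; σ = √9.444 = 3.073 days.
Z = (42 − 39) / 3.073 = 0.976
P(T ≤ 42) = Φ(0.976) ≈ 0.836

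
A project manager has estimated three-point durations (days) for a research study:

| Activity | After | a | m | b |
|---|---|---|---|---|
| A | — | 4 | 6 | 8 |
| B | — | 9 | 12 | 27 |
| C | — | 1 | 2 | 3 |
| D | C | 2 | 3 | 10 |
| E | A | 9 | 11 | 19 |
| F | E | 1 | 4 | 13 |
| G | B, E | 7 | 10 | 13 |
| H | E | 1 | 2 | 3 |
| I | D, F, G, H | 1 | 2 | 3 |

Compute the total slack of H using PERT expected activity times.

te_A = (4 + 4·6 + 8)/6 = 36/6 = 6
te_B = (9 + 4·12 + 27)/6 = 84/6 = 14
te_C = (1 + 4·2 + 3)/6 = 12/6 = 2
te_D = (2 + 4·3 + 10)/6 = 24/6 = 4
te_E = (9 + 4·11 + 19)/6 = 72/6 = 12
te_F = (1 + 4·4 + 13)/6 = 30/6 = 5
te_G = (7 + 4·10 + 13)/6 = 60/6 = 10
te_H = (1 + 4·2 + 3)/6 = 12/6 = 2
te_I = (1 + 4·2 + 3)/6 = 12/6 = 2

Forward pass:
ES_A = 0; EF_A = 6
ES_B = 0; EF_B = 14
ES_C = 0; EF_C = 2
ES_D = 2; EF_D = 2+4 = 6
ES_E = 6; EF_E = 6+12 = 18
ES_F = 18; EF_F = 18+5 = 23
ES_G = max(EF_B=14, EF_E=18) = 18; EF_G = 18+10 = 28
ES_H = 18; EF_H = 18+2 = 20
ES_I = max(EF_D=6, EF_F=23, EF_G=28, EF_H=20) = 28; EF_I = 28+2 = 30
Expected project duration μ = 30 days. Critical path: A → E → G → I.

Backward pass:
LF_I = 30; LS_I = 30−2 = 28
LF_H = LS_I = 28; LS_H = 28−2 = 26
LF_G = LS_I = 28; LS_G = 28−10 = 18
LF_F = LS_I = 28; LS_F = 28−5 = 23
LF_E = min(LS_F=23, LS_G=18, LS_H=26) = 18; LS_E = 18−12 = 6
LF_D = LS_I = 28; LS_D = 28−4 = 24
LF_C = LS_D = 24; LS_C = 24−2 = 22
LF_B = LS_G = 18; LS_B = 18−14 = 4
LF_A = LS_E = 6; LS_A = 6−6 = 0
Slack_H = LS_H − ES_H = 26 − 18 = 8

8 days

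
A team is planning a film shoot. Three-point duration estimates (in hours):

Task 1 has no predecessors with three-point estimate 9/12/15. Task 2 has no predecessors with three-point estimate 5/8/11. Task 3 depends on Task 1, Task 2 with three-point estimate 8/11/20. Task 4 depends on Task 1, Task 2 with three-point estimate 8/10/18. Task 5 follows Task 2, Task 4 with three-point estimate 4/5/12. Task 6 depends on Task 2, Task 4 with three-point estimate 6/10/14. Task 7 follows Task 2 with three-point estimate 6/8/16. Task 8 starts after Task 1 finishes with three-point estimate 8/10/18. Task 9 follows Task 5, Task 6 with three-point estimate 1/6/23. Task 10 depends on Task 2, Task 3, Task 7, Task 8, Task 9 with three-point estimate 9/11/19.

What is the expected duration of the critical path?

53 hours

te_Task 1 = (9 + 4·12 + 15)/6 = 72/6 = 12
te_Task 2 = (5 + 4·8 + 11)/6 = 48/6 = 8
te_Task 3 = (8 + 4·11 + 20)/6 = 72/6 = 12
te_Task 4 = (8 + 4·10 + 18)/6 = 66/6 = 11
te_Task 5 = (4 + 4·5 + 12)/6 = 36/6 = 6
te_Task 6 = (6 + 4·10 + 14)/6 = 60/6 = 10
te_Task 7 = (6 + 4·8 + 16)/6 = 54/6 = 9
te_Task 8 = (8 + 4·10 + 18)/6 = 66/6 = 11
te_Task 9 = (1 + 4·6 + 23)/6 = 48/6 = 8
te_Task 10 = (9 + 4·11 + 19)/6 = 72/6 = 12

Forward pass:
ES_Task 1 = 0; EF_Task 1 = 12
ES_Task 2 = 0; EF_Task 2 = 8
ES_Task 3 = max(EF_Task 1=12, EF_Task 2=8) = 12; EF_Task 3 = 12+12 = 24
ES_Task 4 = max(EF_Task 1=12, EF_Task 2=8) = 12; EF_Task 4 = 12+11 = 23
ES_Task 5 = max(EF_Task 2=8, EF_Task 4=23) = 23; EF_Task 5 = 23+6 = 29
ES_Task 6 = max(EF_Task 2=8, EF_Task 4=23) = 23; EF_Task 6 = 23+10 = 33
ES_Task 7 = 8; EF_Task 7 = 8+9 = 17
ES_Task 8 = 12; EF_Task 8 = 12+11 = 23
ES_Task 9 = max(EF_Task 5=29, EF_Task 6=33) = 33; EF_Task 9 = 33+8 = 41
ES_Task 10 = max(EF_Task 2=8, EF_Task 3=24, EF_Task 7=17, EF_Task 8=23, EF_Task 9=41) = 41; EF_Task 10 = 41+12 = 53
Expected project duration μ = 53 hours. Critical path: Task 1 → Task 4 → Task 6 → Task 9 → Task 10.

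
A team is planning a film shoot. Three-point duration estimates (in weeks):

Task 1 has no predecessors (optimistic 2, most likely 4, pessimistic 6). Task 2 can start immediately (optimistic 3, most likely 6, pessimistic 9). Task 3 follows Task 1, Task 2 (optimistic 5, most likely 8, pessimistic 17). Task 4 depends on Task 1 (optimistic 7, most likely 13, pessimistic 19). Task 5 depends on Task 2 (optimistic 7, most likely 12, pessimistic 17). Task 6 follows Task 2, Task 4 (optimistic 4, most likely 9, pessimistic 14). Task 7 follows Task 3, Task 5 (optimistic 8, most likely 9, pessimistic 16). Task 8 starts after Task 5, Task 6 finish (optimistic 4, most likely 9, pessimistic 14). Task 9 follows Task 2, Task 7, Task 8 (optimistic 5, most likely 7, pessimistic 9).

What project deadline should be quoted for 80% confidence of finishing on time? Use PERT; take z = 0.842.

44.7 weeks

te_Task 1 = (2 + 4·4 + 6)/6 = 24/6 = 4; σ²_Task 1 = ((6−2)/6)² = 0.444
te_Task 2 = (3 + 4·6 + 9)/6 = 36/6 = 6; σ²_Task 2 = ((9−3)/6)² = 1.000
te_Task 3 = (5 + 4·8 + 17)/6 = 54/6 = 9; σ²_Task 3 = ((17−5)/6)² = 4.000
te_Task 4 = (7 + 4·13 + 19)/6 = 78/6 = 13; σ²_Task 4 = ((19−7)/6)² = 4.000
te_Task 5 = (7 + 4·12 + 17)/6 = 72/6 = 12; σ²_Task 5 = ((17−7)/6)² = 2.778
te_Task 6 = (4 + 4·9 + 14)/6 = 54/6 = 9; σ²_Task 6 = ((14−4)/6)² = 2.778
te_Task 7 = (8 + 4·9 + 16)/6 = 60/6 = 10; σ²_Task 7 = ((16−8)/6)² = 1.778
te_Task 8 = (4 + 4·9 + 14)/6 = 54/6 = 9; σ²_Task 8 = ((14−4)/6)² = 2.778
te_Task 9 = (5 + 4·7 + 9)/6 = 42/6 = 7; σ²_Task 9 = ((9−5)/6)² = 0.444

Forward pass:
ES_Task 1 = 0; EF_Task 1 = 4
ES_Task 2 = 0; EF_Task 2 = 6
ES_Task 3 = max(EF_Task 1=4, EF_Task 2=6) = 6; EF_Task 3 = 6+9 = 15
ES_Task 4 = 4; EF_Task 4 = 4+13 = 17
ES_Task 5 = 6; EF_Task 5 = 6+12 = 18
ES_Task 6 = max(EF_Task 2=6, EF_Task 4=17) = 17; EF_Task 6 = 17+9 = 26
ES_Task 7 = max(EF_Task 3=15, EF_Task 5=18) = 18; EF_Task 7 = 18+10 = 28
ES_Task 8 = max(EF_Task 5=18, EF_Task 6=26) = 26; EF_Task 8 = 26+9 = 35
ES_Task 9 = max(EF_Task 2=6, EF_Task 7=28, EF_Task 8=35) = 35; EF_Task 9 = 35+7 = 42
Expected project duration μ = 42 weeks. Critical path: Task 1 → Task 4 → Task 6 → Task 8 → Task 9.

Variance along critical path = 0.444 + 4.000 + 2.778 + 2.778 + 0.444 = 10.444; σ = 3.232 weeks.
D = μ + z·σ = 42 + 0.842·3.232 = 44.7 weeks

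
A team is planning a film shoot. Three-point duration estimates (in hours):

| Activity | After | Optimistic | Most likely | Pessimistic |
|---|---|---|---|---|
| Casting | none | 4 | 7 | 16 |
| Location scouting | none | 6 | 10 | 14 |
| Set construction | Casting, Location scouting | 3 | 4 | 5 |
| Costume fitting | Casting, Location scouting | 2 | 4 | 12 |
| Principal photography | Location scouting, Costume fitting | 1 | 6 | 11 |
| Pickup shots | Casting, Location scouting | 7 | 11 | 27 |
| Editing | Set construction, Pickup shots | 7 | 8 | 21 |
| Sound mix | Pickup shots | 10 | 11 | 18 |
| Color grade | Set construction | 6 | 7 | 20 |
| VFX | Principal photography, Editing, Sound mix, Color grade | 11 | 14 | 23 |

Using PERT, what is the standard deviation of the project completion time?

te_Casting = (4 + 4·7 + 16)/6 = 48/6 = 8; σ²_Casting = ((16−4)/6)² = 4.000
te_Location scouting = (6 + 4·10 + 14)/6 = 60/6 = 10; σ²_Location scouting = ((14−6)/6)² = 1.778
te_Set construction = (3 + 4·4 + 5)/6 = 24/6 = 4; σ²_Set construction = ((5−3)/6)² = 0.111
te_Costume fitting = (2 + 4·4 + 12)/6 = 30/6 = 5; σ²_Costume fitting = ((12−2)/6)² = 2.778
te_Principal photography = (1 + 4·6 + 11)/6 = 36/6 = 6; σ²_Principal photography = ((11−1)/6)² = 2.778
te_Pickup shots = (7 + 4·11 + 27)/6 = 78/6 = 13; σ²_Pickup shots = ((27−7)/6)² = 11.111
te_Editing = (7 + 4·8 + 21)/6 = 60/6 = 10; σ²_Editing = ((21−7)/6)² = 5.444
te_Sound mix = (10 + 4·11 + 18)/6 = 72/6 = 12; σ²_Sound mix = ((18−10)/6)² = 1.778
te_Color grade = (6 + 4·7 + 20)/6 = 54/6 = 9; σ²_Color grade = ((20−6)/6)² = 5.444
te_VFX = (11 + 4·14 + 23)/6 = 90/6 = 15; σ²_VFX = ((23−11)/6)² = 4.000

Forward pass:
ES_Casting = 0; EF_Casting = 8
ES_Location scouting = 0; EF_Location scouting = 10
ES_Set construction = max(EF_Casting=8, EF_Location scouting=10) = 10; EF_Set construction = 10+4 = 14
ES_Costume fitting = max(EF_Casting=8, EF_Location scouting=10) = 10; EF_Costume fitting = 10+5 = 15
ES_Principal photography = max(EF_Location scouting=10, EF_Costume fitting=15) = 15; EF_Principal photography = 15+6 = 21
ES_Pickup shots = max(EF_Casting=8, EF_Location scouting=10) = 10; EF_Pickup shots = 10+13 = 23
ES_Editing = max(EF_Set construction=14, EF_Pickup shots=23) = 23; EF_Editing = 23+10 = 33
ES_Sound mix = 23; EF_Sound mix = 23+12 = 35
ES_Color grade = 14; EF_Color grade = 14+9 = 23
ES_VFX = max(EF_Principal photography=21, EF_Editing=33, EF_Sound mix=35, EF_Color grade=23) = 35; EF_VFX = 35+15 = 50
Expected project duration μ = 50 hours. Critical path: Location scouting → Pickup shots → Sound mix → VFX.

Variance along critical path = 1.778 + 11.111 + 1.778 + 4.000 = 18.667
σ = √18.667 = 4.320 hours

4.32 hours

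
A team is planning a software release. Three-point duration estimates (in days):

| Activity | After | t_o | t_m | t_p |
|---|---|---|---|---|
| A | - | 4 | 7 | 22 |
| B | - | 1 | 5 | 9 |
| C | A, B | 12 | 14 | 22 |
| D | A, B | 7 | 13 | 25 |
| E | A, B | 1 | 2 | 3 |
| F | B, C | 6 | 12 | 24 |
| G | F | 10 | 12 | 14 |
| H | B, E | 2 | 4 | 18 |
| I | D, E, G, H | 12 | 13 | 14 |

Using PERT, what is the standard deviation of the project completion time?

4.62 days

te_A = (4 + 4·7 + 22)/6 = 54/6 = 9; σ²_A = ((22−4)/6)² = 9.000
te_B = (1 + 4·5 + 9)/6 = 30/6 = 5; σ²_B = ((9−1)/6)² = 1.778
te_C = (12 + 4·14 + 22)/6 = 90/6 = 15; σ²_C = ((22−12)/6)² = 2.778
te_D = (7 + 4·13 + 25)/6 = 84/6 = 14; σ²_D = ((25−7)/6)² = 9.000
te_E = (1 + 4·2 + 3)/6 = 12/6 = 2; σ²_E = ((3−1)/6)² = 0.111
te_F = (6 + 4·12 + 24)/6 = 78/6 = 13; σ²_F = ((24−6)/6)² = 9.000
te_G = (10 + 4·12 + 14)/6 = 72/6 = 12; σ²_G = ((14−10)/6)² = 0.444
te_H = (2 + 4·4 + 18)/6 = 36/6 = 6; σ²_H = ((18−2)/6)² = 7.111
te_I = (12 + 4·13 + 14)/6 = 78/6 = 13; σ²_I = ((14−12)/6)² = 0.111

Forward pass:
ES_A = 0; EF_A = 9
ES_B = 0; EF_B = 5
ES_C = max(EF_A=9, EF_B=5) = 9; EF_C = 9+15 = 24
ES_D = max(EF_A=9, EF_B=5) = 9; EF_D = 9+14 = 23
ES_E = max(EF_A=9, EF_B=5) = 9; EF_E = 9+2 = 11
ES_F = max(EF_B=5, EF_C=24) = 24; EF_F = 24+13 = 37
ES_G = 37; EF_G = 37+12 = 49
ES_H = max(EF_B=5, EF_E=11) = 11; EF_H = 11+6 = 17
ES_I = max(EF_D=23, EF_E=11, EF_G=49, EF_H=17) = 49; EF_I = 49+13 = 62
Expected project duration μ = 62 days. Critical path: A → C → F → G → I.

Variance along critical path = 9.000 + 2.778 + 9.000 + 0.444 + 0.111 = 21.333
σ = √21.333 = 4.619 days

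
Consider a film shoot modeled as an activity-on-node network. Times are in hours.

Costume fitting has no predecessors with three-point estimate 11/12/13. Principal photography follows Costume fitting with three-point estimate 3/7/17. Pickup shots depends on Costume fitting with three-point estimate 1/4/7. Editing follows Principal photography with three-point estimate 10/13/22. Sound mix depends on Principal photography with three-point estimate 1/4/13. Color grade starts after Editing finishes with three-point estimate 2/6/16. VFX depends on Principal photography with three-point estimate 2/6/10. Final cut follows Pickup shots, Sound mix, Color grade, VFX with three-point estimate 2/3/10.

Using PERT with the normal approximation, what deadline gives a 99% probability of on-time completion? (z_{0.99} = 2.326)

te_Costume fitting = (11 + 4·12 + 13)/6 = 72/6 = 12; σ²_Costume fitting = ((13−11)/6)² = 0.111
te_Principal photography = (3 + 4·7 + 17)/6 = 48/6 = 8; σ²_Principal photography = ((17−3)/6)² = 5.444
te_Pickup shots = (1 + 4·4 + 7)/6 = 24/6 = 4; σ²_Pickup shots = ((7−1)/6)² = 1.000
te_Editing = (10 + 4·13 + 22)/6 = 84/6 = 14; σ²_Editing = ((22−10)/6)² = 4.000
te_Sound mix = (1 + 4·4 + 13)/6 = 30/6 = 5; σ²_Sound mix = ((13−1)/6)² = 4.000
te_Color grade = (2 + 4·6 + 16)/6 = 42/6 = 7; σ²_Color grade = ((16−2)/6)² = 5.444
te_VFX = (2 + 4·6 + 10)/6 = 36/6 = 6; σ²_VFX = ((10−2)/6)² = 1.778
te_Final cut = (2 + 4·3 + 10)/6 = 24/6 = 4; σ²_Final cut = ((10−2)/6)² = 1.778

Forward pass:
ES_Costume fitting = 0; EF_Costume fitting = 12
ES_Principal photography = 12; EF_Principal photography = 12+8 = 20
ES_Pickup shots = 12; EF_Pickup shots = 12+4 = 16
ES_Editing = 20; EF_Editing = 20+14 = 34
ES_Sound mix = 20; EF_Sound mix = 20+5 = 25
ES_Color grade = 34; EF_Color grade = 34+7 = 41
ES_VFX = 20; EF_VFX = 20+6 = 26
ES_Final cut = max(EF_Pickup shots=16, EF_Sound mix=25, EF_Color grade=41, EF_VFX=26) = 41; EF_Final cut = 41+4 = 45
Expected project duration μ = 45 hours. Critical path: Costume fitting → Principal photography → Editing → Color grade → Final cut.

Variance along critical path = 0.111 + 5.444 + 4.000 + 5.444 + 1.778 = 16.778; σ = 4.096 hours.
D = μ + z·σ = 45 + 2.326·4.096 = 54.5 hours

54.5 hours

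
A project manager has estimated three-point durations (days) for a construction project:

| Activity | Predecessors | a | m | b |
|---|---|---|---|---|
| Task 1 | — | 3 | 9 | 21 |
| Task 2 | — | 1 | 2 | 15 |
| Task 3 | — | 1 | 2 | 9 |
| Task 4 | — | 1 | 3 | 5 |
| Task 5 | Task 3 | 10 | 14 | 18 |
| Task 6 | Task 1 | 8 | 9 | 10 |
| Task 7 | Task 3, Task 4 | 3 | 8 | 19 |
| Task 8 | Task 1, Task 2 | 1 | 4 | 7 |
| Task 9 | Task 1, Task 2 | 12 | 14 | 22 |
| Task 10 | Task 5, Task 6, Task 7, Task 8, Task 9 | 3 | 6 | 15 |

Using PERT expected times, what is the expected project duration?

32 days

te_Task 1 = (3 + 4·9 + 21)/6 = 60/6 = 10
te_Task 2 = (1 + 4·2 + 15)/6 = 24/6 = 4
te_Task 3 = (1 + 4·2 + 9)/6 = 18/6 = 3
te_Task 4 = (1 + 4·3 + 5)/6 = 18/6 = 3
te_Task 5 = (10 + 4·14 + 18)/6 = 84/6 = 14
te_Task 6 = (8 + 4·9 + 10)/6 = 54/6 = 9
te_Task 7 = (3 + 4·8 + 19)/6 = 54/6 = 9
te_Task 8 = (1 + 4·4 + 7)/6 = 24/6 = 4
te_Task 9 = (12 + 4·14 + 22)/6 = 90/6 = 15
te_Task 10 = (3 + 4·6 + 15)/6 = 42/6 = 7

Forward pass:
ES_Task 1 = 0; EF_Task 1 = 10
ES_Task 2 = 0; EF_Task 2 = 4
ES_Task 3 = 0; EF_Task 3 = 3
ES_Task 4 = 0; EF_Task 4 = 3
ES_Task 5 = 3; EF_Task 5 = 3+14 = 17
ES_Task 6 = 10; EF_Task 6 = 10+9 = 19
ES_Task 7 = max(EF_Task 3=3, EF_Task 4=3) = 3; EF_Task 7 = 3+9 = 12
ES_Task 8 = max(EF_Task 1=10, EF_Task 2=4) = 10; EF_Task 8 = 10+4 = 14
ES_Task 9 = max(EF_Task 1=10, EF_Task 2=4) = 10; EF_Task 9 = 10+15 = 25
ES_Task 10 = max(EF_Task 5=17, EF_Task 6=19, EF_Task 7=12, EF_Task 8=14, EF_Task 9=25) = 25; EF_Task 10 = 25+7 = 32
Expected project duration μ = 32 days. Critical path: Task 1 → Task 9 → Task 10.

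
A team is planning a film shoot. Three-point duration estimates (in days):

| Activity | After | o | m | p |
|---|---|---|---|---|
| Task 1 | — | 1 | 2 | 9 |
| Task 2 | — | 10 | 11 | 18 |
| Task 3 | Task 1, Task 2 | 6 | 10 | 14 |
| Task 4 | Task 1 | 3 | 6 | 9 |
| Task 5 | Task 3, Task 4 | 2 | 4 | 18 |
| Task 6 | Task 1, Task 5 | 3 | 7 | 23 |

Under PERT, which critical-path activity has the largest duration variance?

Task 6

te_Task 1 = (1 + 4·2 + 9)/6 = 18/6 = 3; σ²_Task 1 = ((9−1)/6)² = 1.778
te_Task 2 = (10 + 4·11 + 18)/6 = 72/6 = 12; σ²_Task 2 = ((18−10)/6)² = 1.778
te_Task 3 = (6 + 4·10 + 14)/6 = 60/6 = 10; σ²_Task 3 = ((14−6)/6)² = 1.778
te_Task 4 = (3 + 4·6 + 9)/6 = 36/6 = 6; σ²_Task 4 = ((9−3)/6)² = 1.000
te_Task 5 = (2 + 4·4 + 18)/6 = 36/6 = 6; σ²_Task 5 = ((18−2)/6)² = 7.111
te_Task 6 = (3 + 4·7 + 23)/6 = 54/6 = 9; σ²_Task 6 = ((23−3)/6)² = 11.111

Forward pass:
ES_Task 1 = 0; EF_Task 1 = 3
ES_Task 2 = 0; EF_Task 2 = 12
ES_Task 3 = max(EF_Task 1=3, EF_Task 2=12) = 12; EF_Task 3 = 12+10 = 22
ES_Task 4 = 3; EF_Task 4 = 3+6 = 9
ES_Task 5 = max(EF_Task 3=22, EF_Task 4=9) = 22; EF_Task 5 = 22+6 = 28
ES_Task 6 = max(EF_Task 1=3, EF_Task 5=28) = 28; EF_Task 6 = 28+9 = 37
Expected project duration μ = 37 days. Critical path: Task 2 → Task 3 → Task 5 → Task 6.

Variances on critical path: σ²_Task 2=1.778, σ²_Task 3=1.778, σ²_Task 5=7.111, σ²_Task 6=11.111.
Largest is σ²_Task 6 = 11.111.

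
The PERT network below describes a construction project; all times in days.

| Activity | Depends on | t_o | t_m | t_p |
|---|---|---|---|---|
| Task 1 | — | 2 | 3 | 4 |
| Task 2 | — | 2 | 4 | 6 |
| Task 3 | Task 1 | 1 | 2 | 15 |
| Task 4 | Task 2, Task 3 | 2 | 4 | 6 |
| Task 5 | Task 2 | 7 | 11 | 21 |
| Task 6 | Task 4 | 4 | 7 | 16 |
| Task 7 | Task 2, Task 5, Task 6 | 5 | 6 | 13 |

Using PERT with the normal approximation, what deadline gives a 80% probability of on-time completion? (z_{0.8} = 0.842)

te_Task 1 = (2 + 4·3 + 4)/6 = 18/6 = 3; σ²_Task 1 = ((4−2)/6)² = 0.111
te_Task 2 = (2 + 4·4 + 6)/6 = 24/6 = 4; σ²_Task 2 = ((6−2)/6)² = 0.444
te_Task 3 = (1 + 4·2 + 15)/6 = 24/6 = 4; σ²_Task 3 = ((15−1)/6)² = 5.444
te_Task 4 = (2 + 4·4 + 6)/6 = 24/6 = 4; σ²_Task 4 = ((6−2)/6)² = 0.444
te_Task 5 = (7 + 4·11 + 21)/6 = 72/6 = 12; σ²_Task 5 = ((21−7)/6)² = 5.444
te_Task 6 = (4 + 4·7 + 16)/6 = 48/6 = 8; σ²_Task 6 = ((16−4)/6)² = 4.000
te_Task 7 = (5 + 4·6 + 13)/6 = 42/6 = 7; σ²_Task 7 = ((13−5)/6)² = 1.778

Forward pass:
ES_Task 1 = 0; EF_Task 1 = 3
ES_Task 2 = 0; EF_Task 2 = 4
ES_Task 3 = 3; EF_Task 3 = 3+4 = 7
ES_Task 4 = max(EF_Task 2=4, EF_Task 3=7) = 7; EF_Task 4 = 7+4 = 11
ES_Task 5 = 4; EF_Task 5 = 4+12 = 16
ES_Task 6 = 11; EF_Task 6 = 11+8 = 19
ES_Task 7 = max(EF_Task 2=4, EF_Task 5=16, EF_Task 6=19) = 19; EF_Task 7 = 19+7 = 26
Expected project duration μ = 26 days. Critical path: Task 1 → Task 3 → Task 4 → Task 6 → Task 7.

Variance along critical path = 0.111 + 5.444 + 0.444 + 4.000 + 1.778 = 11.778; σ = 3.432 days.
D = μ + z·σ = 26 + 0.842·3.432 = 28.9 days

28.9 days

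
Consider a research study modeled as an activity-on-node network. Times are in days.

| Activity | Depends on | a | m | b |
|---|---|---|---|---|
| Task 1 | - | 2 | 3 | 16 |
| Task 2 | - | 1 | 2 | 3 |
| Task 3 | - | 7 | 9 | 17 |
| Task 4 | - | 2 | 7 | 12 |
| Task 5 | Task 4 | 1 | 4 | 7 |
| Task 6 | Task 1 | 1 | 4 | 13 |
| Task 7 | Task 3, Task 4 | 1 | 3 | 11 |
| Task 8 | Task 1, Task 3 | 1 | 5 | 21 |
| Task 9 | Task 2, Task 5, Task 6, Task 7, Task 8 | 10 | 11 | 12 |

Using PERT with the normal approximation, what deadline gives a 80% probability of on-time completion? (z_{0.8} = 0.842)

te_Task 1 = (2 + 4·3 + 16)/6 = 30/6 = 5; σ²_Task 1 = ((16−2)/6)² = 5.444
te_Task 2 = (1 + 4·2 + 3)/6 = 12/6 = 2; σ²_Task 2 = ((3−1)/6)² = 0.111
te_Task 3 = (7 + 4·9 + 17)/6 = 60/6 = 10; σ²_Task 3 = ((17−7)/6)² = 2.778
te_Task 4 = (2 + 4·7 + 12)/6 = 42/6 = 7; σ²_Task 4 = ((12−2)/6)² = 2.778
te_Task 5 = (1 + 4·4 + 7)/6 = 24/6 = 4; σ²_Task 5 = ((7−1)/6)² = 1.000
te_Task 6 = (1 + 4·4 + 13)/6 = 30/6 = 5; σ²_Task 6 = ((13−1)/6)² = 4.000
te_Task 7 = (1 + 4·3 + 11)/6 = 24/6 = 4; σ²_Task 7 = ((11−1)/6)² = 2.778
te_Task 8 = (1 + 4·5 + 21)/6 = 42/6 = 7; σ²_Task 8 = ((21−1)/6)² = 11.111
te_Task 9 = (10 + 4·11 + 12)/6 = 66/6 = 11; σ²_Task 9 = ((12−10)/6)² = 0.111

Forward pass:
ES_Task 1 = 0; EF_Task 1 = 5
ES_Task 2 = 0; EF_Task 2 = 2
ES_Task 3 = 0; EF_Task 3 = 10
ES_Task 4 = 0; EF_Task 4 = 7
ES_Task 5 = 7; EF_Task 5 = 7+4 = 11
ES_Task 6 = 5; EF_Task 6 = 5+5 = 10
ES_Task 7 = max(EF_Task 3=10, EF_Task 4=7) = 10; EF_Task 7 = 10+4 = 14
ES_Task 8 = max(EF_Task 1=5, EF_Task 3=10) = 10; EF_Task 8 = 10+7 = 17
ES_Task 9 = max(EF_Task 2=2, EF_Task 5=11, EF_Task 6=10, EF_Task 7=14, EF_Task 8=17) = 17; EF_Task 9 = 17+11 = 28
Expected project duration μ = 28 days. Critical path: Task 3 → Task 8 → Task 9.

Variance along critical path = 2.778 + 11.111 + 0.111 = 14.000; σ = 3.742 days.
D = μ + z·σ = 28 + 0.842·3.742 = 31.2 days

31.2 days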